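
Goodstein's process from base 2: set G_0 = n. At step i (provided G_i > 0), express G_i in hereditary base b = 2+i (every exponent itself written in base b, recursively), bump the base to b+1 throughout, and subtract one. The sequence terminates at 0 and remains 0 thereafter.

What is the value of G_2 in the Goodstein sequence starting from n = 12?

1065

step 0: 12 = 2^(2 + 1) + 2^2; sub 3 for 2: 3^(3 + 1) + 3^3; = 108; G_1 = 108−1 = 107
step 1: 107 = 3^(3 + 1) + 2·3^2 + 2·3 + 2; sub 4 for 3: 4^(4 + 1) + 2·4^2 + 2·4 + 2; = 1066; G_2 = 1066−1 = 1065
step 2: 1065 = 4^(4 + 1) + 2·4^2 + 2·4 + 1; sub 5 for 4: 5^(5 + 1) + 2·5^2 + 2·5 + 1; = 15686; G_3 = 15686−1 = 15685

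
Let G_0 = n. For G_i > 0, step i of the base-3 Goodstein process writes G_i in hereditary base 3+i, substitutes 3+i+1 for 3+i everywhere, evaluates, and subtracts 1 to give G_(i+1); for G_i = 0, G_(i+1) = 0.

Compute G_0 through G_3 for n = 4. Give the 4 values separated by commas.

4 —HB3→ 3 + 1 —bump→ 4 + 1 = 5 —(−1)→ 4
4 —HB4→ 4 —bump→ 5 = 5 —(−1)→ 4
4 —HB5→ 4 —bump→ 4 = 4 —(−1)→ 3

4, 4, 4, 3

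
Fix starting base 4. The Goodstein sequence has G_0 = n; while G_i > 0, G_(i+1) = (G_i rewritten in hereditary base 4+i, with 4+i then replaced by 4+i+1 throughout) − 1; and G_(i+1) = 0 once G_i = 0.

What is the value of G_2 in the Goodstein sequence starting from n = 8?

G_0 = 8. HB_4(8) = 2·4. Bump = 10. G_1 = 9.
G_1 = 9. HB_5(9) = 5 + 4. Bump = 10. G_2 = 9.
G_2 = 9. HB_6(9) = 6 + 3. Bump = 10. G_3 = 9.

9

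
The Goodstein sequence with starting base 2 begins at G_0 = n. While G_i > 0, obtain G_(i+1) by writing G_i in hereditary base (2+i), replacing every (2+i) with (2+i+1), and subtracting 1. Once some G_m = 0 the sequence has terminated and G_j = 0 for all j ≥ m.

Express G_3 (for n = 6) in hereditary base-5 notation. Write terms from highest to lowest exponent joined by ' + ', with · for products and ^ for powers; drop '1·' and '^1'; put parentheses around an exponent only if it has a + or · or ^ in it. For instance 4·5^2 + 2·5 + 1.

5^5

6 —HB2→ 2^2 + 2 —bump→ 3^3 + 3 = 30 —(−1)→ 29
29 —HB3→ 3^3 + 2 —bump→ 4^4 + 2 = 258 —(−1)→ 257
257 —HB4→ 4^4 + 1 —bump→ 5^5 + 1 = 3126 —(−1)→ 3125
3125 —HB5→ 5^5 —bump→ 6^6 = 46656 —(−1)→ 46655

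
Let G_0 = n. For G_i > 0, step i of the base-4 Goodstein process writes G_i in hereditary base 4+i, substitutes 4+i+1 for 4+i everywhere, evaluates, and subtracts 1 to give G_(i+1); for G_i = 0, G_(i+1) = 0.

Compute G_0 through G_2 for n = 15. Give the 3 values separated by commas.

15 —HB4→ 3·4 + 3 —bump→ 3·5 + 3 = 18 —(−1)→ 17
17 —HB5→ 3·5 + 2 —bump→ 3·6 + 2 = 20 —(−1)→ 19

15, 17, 19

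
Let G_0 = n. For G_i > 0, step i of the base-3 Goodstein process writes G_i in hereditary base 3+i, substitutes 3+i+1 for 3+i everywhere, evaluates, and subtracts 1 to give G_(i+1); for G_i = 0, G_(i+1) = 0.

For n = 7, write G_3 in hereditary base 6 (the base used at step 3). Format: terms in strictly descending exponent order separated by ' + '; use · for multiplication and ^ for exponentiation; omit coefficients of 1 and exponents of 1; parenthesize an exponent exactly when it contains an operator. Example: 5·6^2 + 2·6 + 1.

7 —HB3→ 2·3 + 1 —bump→ 2·4 + 1 = 9 —(−1)→ 8
8 —HB4→ 2·4 —bump→ 2·5 = 10 —(−1)→ 9
9 —HB5→ 5 + 4 —bump→ 6 + 4 = 10 —(−1)→ 9
9 —HB6→ 6 + 3 —bump→ 7 + 3 = 10 —(−1)→ 9

6 + 3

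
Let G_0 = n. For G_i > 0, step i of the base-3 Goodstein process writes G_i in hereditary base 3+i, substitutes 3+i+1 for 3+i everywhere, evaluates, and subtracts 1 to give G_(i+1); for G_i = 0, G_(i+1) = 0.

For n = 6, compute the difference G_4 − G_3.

0

step 0: 6 = 2·3; sub 4 for 3: 2·4; = 8; G_1 = 8−1 = 7
step 1: 7 = 4 + 3; sub 5 for 4: 5 + 3; = 8; G_2 = 8−1 = 7
step 2: 7 = 5 + 2; sub 6 for 5: 6 + 2; = 8; G_3 = 8−1 = 7
step 3: 7 = 6 + 1; sub 7 for 6: 7 + 1; = 8; G_4 = 8−1 = 7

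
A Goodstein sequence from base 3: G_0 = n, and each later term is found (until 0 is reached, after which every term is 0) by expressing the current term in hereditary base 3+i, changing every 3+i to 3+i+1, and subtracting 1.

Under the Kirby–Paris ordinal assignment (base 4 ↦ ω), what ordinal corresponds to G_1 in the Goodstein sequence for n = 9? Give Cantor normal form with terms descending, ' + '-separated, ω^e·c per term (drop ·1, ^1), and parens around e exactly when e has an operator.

ω·3 + 3

base 3: 9 = 3^2; at 4: 4^2 = 16; next = 15
base 4: 15 = 3·4 + 3; at 5: 3·5 + 3 = 18; next = 17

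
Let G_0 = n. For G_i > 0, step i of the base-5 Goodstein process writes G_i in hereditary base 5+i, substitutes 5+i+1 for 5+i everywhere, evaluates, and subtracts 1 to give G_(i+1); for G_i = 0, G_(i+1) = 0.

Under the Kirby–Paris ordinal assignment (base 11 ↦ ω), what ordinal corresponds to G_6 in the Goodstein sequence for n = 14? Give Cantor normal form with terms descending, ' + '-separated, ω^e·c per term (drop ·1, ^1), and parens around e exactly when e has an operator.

(0) 14|_5 = 2·5 + 4 ↦ 2·6 + 4|_6 = 16 ⇒ 15
(1) 15|_6 = 2·6 + 3 ↦ 2·7 + 3|_7 = 17 ⇒ 16
(2) 16|_7 = 2·7 + 2 ↦ 2·8 + 2|_8 = 18 ⇒ 17
(3) 17|_8 = 2·8 + 1 ↦ 2·9 + 1|_9 = 19 ⇒ 18
(4) 18|_9 = 2·9 ↦ 2·10|_10 = 20 ⇒ 19
(5) 19|_10 = 10 + 9 ↦ 11 + 9|_11 = 20 ⇒ 19
(6) 19|_11 = 11 + 8 ↦ 12 + 8|_12 = 20 ⇒ 19

ω + 8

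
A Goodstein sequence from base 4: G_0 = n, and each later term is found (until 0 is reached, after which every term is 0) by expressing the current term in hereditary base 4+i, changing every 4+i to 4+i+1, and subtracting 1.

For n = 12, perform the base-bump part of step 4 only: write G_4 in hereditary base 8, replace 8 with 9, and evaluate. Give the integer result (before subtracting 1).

19

[0] 12 ≡ 3·4 (base 4). Lift 5: 15. −1: 14.
[1] 14 ≡ 2·5 + 4 (base 5). Lift 6: 16. −1: 15.
[2] 15 ≡ 2·6 + 3 (base 6). Lift 7: 17. −1: 16.
[3] 16 ≡ 2·7 + 2 (base 7). Lift 8: 18. −1: 17.
[4] 17 ≡ 2·8 + 1 (base 8). Lift 9: 19. −1: 18.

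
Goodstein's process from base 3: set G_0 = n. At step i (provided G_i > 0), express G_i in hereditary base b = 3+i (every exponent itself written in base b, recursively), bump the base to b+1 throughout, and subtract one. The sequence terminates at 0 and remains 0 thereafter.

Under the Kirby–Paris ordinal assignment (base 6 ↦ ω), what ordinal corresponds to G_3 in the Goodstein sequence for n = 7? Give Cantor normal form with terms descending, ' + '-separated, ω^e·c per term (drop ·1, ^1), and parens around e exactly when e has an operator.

ω + 3

G_0=7  [base 3] 2·3 + 1  →[3↦4]→  2·4 + 1 = 9  −1 ⇒ G_1=8
G_1=8  [base 4] 2·4  →[4↦5]→  2·5 = 10  −1 ⇒ G_2=9
G_2=9  [base 5] 5 + 4  →[5↦6]→  6 + 4 = 10  −1 ⇒ G_3=9
G_3=9  [base 6] 6 + 3  →[6↦7]→  7 + 3 = 10  −1 ⇒ G_4=9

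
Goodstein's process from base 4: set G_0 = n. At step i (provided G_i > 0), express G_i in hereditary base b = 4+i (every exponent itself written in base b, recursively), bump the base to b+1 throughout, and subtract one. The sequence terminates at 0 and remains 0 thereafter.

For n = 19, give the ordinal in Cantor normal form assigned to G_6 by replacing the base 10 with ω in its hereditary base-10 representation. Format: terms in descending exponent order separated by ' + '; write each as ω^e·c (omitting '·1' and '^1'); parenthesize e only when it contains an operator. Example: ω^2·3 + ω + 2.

G_0 = 19. HB_4(19) = 4^2 + 3. Bump = 28. G_1 = 27.
G_1 = 27. HB_5(27) = 5^2 + 2. Bump = 38. G_2 = 37.
G_2 = 37. HB_6(37) = 6^2 + 1. Bump = 50. G_3 = 49.
G_3 = 49. HB_7(49) = 7^2. Bump = 64. G_4 = 63.
G_4 = 63. HB_8(63) = 7·8 + 7. Bump = 70. G_5 = 69.
G_5 = 69. HB_9(69) = 7·9 + 6. Bump = 76. G_6 = 75.
G_6 = 75. HB_10(75) = 7·10 + 5. Bump = 82. G_7 = 81.

ω·7 + 5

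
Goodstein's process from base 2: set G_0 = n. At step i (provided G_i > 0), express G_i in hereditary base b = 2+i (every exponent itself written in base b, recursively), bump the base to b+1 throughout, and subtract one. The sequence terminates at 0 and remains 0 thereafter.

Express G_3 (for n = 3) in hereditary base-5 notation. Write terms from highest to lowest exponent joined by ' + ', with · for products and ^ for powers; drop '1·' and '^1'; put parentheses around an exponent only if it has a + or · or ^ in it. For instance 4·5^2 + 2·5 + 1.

i=0: 3 = 2 + 1 (b=2); 2→3: 3 + 1 = 4; 4−1 = 3
i=1: 3 = 3 (b=3); 3→4: 4 = 4; 4−1 = 3
i=2: 3 = 3 (b=4); 4→5: 3 = 3; 3−1 = 2
i=3: 2 = 2 (b=5); 5→6: 2 = 2; 2−1 = 1

2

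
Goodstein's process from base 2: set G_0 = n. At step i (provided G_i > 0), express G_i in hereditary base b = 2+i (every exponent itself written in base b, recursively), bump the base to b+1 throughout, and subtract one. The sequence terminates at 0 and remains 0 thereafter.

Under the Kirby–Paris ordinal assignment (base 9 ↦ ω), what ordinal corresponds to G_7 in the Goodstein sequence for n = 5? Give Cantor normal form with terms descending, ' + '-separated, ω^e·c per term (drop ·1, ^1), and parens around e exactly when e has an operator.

base 2: 5 = 2^2 + 1; at 3: 3^3 + 1 = 28; next = 27
base 3: 27 = 3^3; at 4: 4^4 = 256; next = 255
base 4: 255 = 3·4^3 + 3·4^2 + 3·4 + 3; at 5: 3·5^3 + 3·5^2 + 3·5 + 3 = 468; next = 467
base 5: 467 = 3·5^3 + 3·5^2 + 3·5 + 2; at 6: 3·6^3 + 3·6^2 + 3·6 + 2 = 776; next = 775
base 6: 775 = 3·6^3 + 3·6^2 + 3·6 + 1; at 7: 3·7^3 + 3·7^2 + 3·7 + 1 = 1198; next = 1197
base 7: 1197 = 3·7^3 + 3·7^2 + 3·7; at 8: 3·8^3 + 3·8^2 + 3·8 = 1752; next = 1751
base 8: 1751 = 3·8^3 + 3·8^2 + 2·8 + 7; at 9: 3·9^3 + 3·9^2 + 2·9 + 7 = 2455; next = 2454
base 9: 2454 = 3·9^3 + 3·9^2 + 2·9 + 6; at 10: 3·10^3 + 3·10^2 + 2·10 + 6 = 3326; next = 3325

ω^3·3 + ω^2·3 + ω·2 + 6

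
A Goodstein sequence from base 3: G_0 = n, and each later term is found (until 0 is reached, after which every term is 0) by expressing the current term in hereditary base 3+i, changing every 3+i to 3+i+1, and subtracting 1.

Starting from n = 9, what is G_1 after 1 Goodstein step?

15

G_0=9  [base 3] 3^2  →[3↦4]→  4^2 = 16  −1 ⇒ G_1=15
G_1=15  [base 4] 3·4 + 3  →[4↦5]→  3·5 + 3 = 18  −1 ⇒ G_2=17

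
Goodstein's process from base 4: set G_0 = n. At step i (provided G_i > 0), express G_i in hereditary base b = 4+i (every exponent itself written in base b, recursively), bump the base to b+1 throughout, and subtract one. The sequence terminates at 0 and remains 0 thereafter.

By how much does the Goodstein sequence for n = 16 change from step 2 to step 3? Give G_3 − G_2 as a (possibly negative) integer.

step 0: 16 = 4^2; sub 5 for 4: 5^2; = 25; G_1 = 25−1 = 24
step 1: 24 = 4·5 + 4; sub 6 for 5: 4·6 + 4; = 28; G_2 = 28−1 = 27
step 2: 27 = 4·6 + 3; sub 7 for 6: 4·7 + 3; = 31; G_3 = 31−1 = 30

3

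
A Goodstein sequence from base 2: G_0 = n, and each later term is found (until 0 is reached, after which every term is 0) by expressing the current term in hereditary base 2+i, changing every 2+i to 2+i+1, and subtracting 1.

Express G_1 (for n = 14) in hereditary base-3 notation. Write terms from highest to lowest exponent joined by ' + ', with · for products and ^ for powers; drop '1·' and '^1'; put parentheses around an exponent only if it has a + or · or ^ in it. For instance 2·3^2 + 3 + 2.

3^(3 + 1) + 3^3 + 2

step 0: 14 = 2^(2 + 1) + 2^2 + 2; sub 3 for 2: 3^(3 + 1) + 3^3 + 3; = 111; G_1 = 111−1 = 110
step 1: 110 = 3^(3 + 1) + 3^3 + 2; sub 4 for 3: 4^(4 + 1) + 4^4 + 2; = 1282; G_2 = 1282−1 = 1281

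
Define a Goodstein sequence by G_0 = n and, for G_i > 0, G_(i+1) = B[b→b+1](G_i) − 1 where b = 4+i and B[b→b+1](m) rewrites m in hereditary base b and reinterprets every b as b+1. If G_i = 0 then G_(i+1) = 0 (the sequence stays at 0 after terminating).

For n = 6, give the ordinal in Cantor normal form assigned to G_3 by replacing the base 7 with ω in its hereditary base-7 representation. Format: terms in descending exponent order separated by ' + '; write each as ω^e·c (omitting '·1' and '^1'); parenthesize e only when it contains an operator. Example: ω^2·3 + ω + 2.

G_0=6  [base 4] 4 + 2  →[4↦5]→  5 + 2 = 7  −1 ⇒ G_1=6
G_1=6  [base 5] 5 + 1  →[5↦6]→  6 + 1 = 7  −1 ⇒ G_2=6
G_2=6  [base 6] 6  →[6↦7]→  7 = 7  −1 ⇒ G_3=6
G_3=6  [base 7] 6  →[7↦8]→  6 = 6  −1 ⇒ G_4=5

6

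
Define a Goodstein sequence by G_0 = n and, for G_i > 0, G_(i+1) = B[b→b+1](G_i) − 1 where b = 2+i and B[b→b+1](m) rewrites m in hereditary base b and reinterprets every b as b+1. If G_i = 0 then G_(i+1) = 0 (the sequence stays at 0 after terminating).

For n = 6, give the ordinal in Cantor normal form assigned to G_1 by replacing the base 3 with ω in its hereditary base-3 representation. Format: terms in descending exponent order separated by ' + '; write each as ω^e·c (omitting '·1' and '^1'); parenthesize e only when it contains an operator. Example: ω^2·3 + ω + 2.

ω^ω + 2

step 0: 6 = 2^2 + 2; sub 3 for 2: 3^3 + 3; = 30; G_1 = 30−1 = 29
step 1: 29 = 3^3 + 2; sub 4 for 3: 4^4 + 2; = 258; G_2 = 258−1 = 257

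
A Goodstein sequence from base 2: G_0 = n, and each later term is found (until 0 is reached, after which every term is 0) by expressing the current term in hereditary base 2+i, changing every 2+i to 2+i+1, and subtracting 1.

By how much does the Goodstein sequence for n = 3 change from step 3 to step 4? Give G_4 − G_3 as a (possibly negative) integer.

-1

[0] 3 ≡ 2 + 1 (base 2). Lift 3: 4. −1: 3.
[1] 3 ≡ 3 (base 3). Lift 4: 4. −1: 3.
[2] 3 ≡ 3 (base 4). Lift 5: 3. −1: 2.
[3] 2 ≡ 2 (base 5). Lift 6: 2. −1: 1.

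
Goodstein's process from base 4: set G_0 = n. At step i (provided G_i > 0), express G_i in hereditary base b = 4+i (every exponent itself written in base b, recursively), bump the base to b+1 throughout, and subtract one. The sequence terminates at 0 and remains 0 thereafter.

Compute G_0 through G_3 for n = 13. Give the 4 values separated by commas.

13, 15, 17, 18

13 —HB4→ 3·4 + 1 —bump→ 3·5 + 1 = 16 —(−1)→ 15
15 —HB5→ 3·5 —bump→ 3·6 = 18 —(−1)→ 17
17 —HB6→ 2·6 + 5 —bump→ 2·7 + 5 = 19 —(−1)→ 18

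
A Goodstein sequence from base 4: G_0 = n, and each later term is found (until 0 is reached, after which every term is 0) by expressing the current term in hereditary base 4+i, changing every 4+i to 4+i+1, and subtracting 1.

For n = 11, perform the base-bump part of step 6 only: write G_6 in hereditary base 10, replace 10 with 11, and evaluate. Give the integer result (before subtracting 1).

[0] 11 ≡ 2·4 + 3 (base 4). Lift 5: 13. −1: 12.
[1] 12 ≡ 2·5 + 2 (base 5). Lift 6: 14. −1: 13.
[2] 13 ≡ 2·6 + 1 (base 6). Lift 7: 15. −1: 14.
[3] 14 ≡ 2·7 (base 7). Lift 8: 16. −1: 15.
[4] 15 ≡ 8 + 7 (base 8). Lift 9: 16. −1: 15.
[5] 15 ≡ 9 + 6 (base 9). Lift 10: 16. −1: 15.
[6] 15 ≡ 10 + 5 (base 10). Lift 11: 16. −1: 15.

16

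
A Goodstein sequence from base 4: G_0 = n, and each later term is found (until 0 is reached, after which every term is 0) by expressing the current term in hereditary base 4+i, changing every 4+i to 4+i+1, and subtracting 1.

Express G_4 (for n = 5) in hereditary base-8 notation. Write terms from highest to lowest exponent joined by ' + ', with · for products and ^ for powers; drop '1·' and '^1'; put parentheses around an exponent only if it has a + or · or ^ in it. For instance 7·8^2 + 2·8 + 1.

(0) 5|_4 = 4 + 1 ↦ 5 + 1|_5 = 6 ⇒ 5
(1) 5|_5 = 5 ↦ 6|_6 = 6 ⇒ 5
(2) 5|_6 = 5 ↦ 5|_7 = 5 ⇒ 4
(3) 4|_7 = 4 ↦ 4|_8 = 4 ⇒ 3

3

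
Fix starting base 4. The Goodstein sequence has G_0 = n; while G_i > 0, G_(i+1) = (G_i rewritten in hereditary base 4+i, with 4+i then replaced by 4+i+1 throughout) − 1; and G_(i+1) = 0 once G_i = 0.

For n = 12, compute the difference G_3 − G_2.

i=0: 12 = 3·4 (b=4); 4→5: 3·5 = 15; 15−1 = 14
i=1: 14 = 2·5 + 4 (b=5); 5→6: 2·6 + 4 = 16; 16−1 = 15
i=2: 15 = 2·6 + 3 (b=6); 6→7: 2·7 + 3 = 17; 17−1 = 16

1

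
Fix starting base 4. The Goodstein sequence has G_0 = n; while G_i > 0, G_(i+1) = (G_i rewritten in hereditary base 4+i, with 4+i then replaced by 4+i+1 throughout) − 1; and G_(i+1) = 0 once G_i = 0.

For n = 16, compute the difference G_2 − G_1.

3

(0) 16|_4 = 4^2 ↦ 5^2|_5 = 25 ⇒ 24
(1) 24|_5 = 4·5 + 4 ↦ 4·6 + 4|_6 = 28 ⇒ 27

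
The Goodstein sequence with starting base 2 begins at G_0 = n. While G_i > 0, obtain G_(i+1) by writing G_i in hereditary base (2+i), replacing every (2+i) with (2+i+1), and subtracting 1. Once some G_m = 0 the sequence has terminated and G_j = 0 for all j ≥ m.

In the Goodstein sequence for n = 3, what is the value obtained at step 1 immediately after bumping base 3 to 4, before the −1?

4

(0) 3|_2 = 2 + 1 ↦ 3 + 1|_3 = 4 ⇒ 3
(1) 3|_3 = 3 ↦ 4|_4 = 4 ⇒ 3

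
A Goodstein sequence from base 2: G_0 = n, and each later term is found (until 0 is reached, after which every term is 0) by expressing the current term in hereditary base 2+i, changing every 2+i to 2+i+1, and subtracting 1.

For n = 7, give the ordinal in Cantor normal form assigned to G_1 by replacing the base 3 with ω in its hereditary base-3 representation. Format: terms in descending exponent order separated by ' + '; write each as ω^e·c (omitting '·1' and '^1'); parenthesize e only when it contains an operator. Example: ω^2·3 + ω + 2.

ω^ω + ω

base 2: 7 = 2^2 + 2 + 1; at 3: 3^3 + 3 + 1 = 31; next = 30
base 3: 30 = 3^3 + 3; at 4: 4^4 + 4 = 260; next = 259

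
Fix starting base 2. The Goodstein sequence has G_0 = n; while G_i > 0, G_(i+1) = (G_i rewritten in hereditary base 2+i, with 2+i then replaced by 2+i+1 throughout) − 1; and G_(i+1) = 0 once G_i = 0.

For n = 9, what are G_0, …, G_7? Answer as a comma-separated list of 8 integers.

G_0=9  [base 2] 2^(2 + 1) + 1  →[2↦3]→  3^(3 + 1) + 1 = 82  −1 ⇒ G_1=81
G_1=81  [base 3] 3^(3 + 1)  →[3↦4]→  4^(4 + 1) = 1024  −1 ⇒ G_2=1023
G_2=1023  [base 4] 3·4^4 + 3·4^3 + 3·4^2 + 3·4 + 3  →[4↦5]→  3·5^5 + 3·5^3 + 3·5^2 + 3·5 + 3 = 9843  −1 ⇒ G_3=9842
G_3=9842  [base 5] 3·5^5 + 3·5^3 + 3·5^2 + 3·5 + 2  →[5↦6]→  3·6^6 + 3·6^3 + 3·6^2 + 3·6 + 2 = 140744  −1 ⇒ G_4=140743
G_4=140743  [base 6] 3·6^6 + 3·6^3 + 3·6^2 + 3·6 + 1  →[6↦7]→  3·7^7 + 3·7^3 + 3·7^2 + 3·7 + 1 = 2471827  −1 ⇒ G_5=2471826
G_5=2471826  [base 7] 3·7^7 + 3·7^3 + 3·7^2 + 3·7  →[7↦8]→  3·8^8 + 3·8^3 + 3·8^2 + 3·8 = 50333400  −1 ⇒ G_6=50333399
G_6=50333399  [base 8] 3·8^8 + 3·8^3 + 3·8^2 + 2·8 + 7  →[8↦9]→  3·9^9 + 3·9^3 + 3·9^2 + 2·9 + 7 = 1162263922  −1 ⇒ G_7=1162263921

9, 81, 1023, 9842, 140743, 2471826, 50333399, 1162263921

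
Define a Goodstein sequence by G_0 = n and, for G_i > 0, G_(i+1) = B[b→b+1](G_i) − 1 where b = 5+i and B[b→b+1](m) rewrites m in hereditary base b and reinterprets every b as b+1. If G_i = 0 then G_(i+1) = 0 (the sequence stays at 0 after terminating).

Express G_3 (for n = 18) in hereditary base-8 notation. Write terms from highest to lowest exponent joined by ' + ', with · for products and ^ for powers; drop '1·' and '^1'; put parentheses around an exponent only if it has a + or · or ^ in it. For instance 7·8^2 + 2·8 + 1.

3·8

18 —HB5→ 3·5 + 3 —bump→ 3·6 + 3 = 21 —(−1)→ 20
20 —HB6→ 3·6 + 2 —bump→ 3·7 + 2 = 23 —(−1)→ 22
22 —HB7→ 3·7 + 1 —bump→ 3·8 + 1 = 25 —(−1)→ 24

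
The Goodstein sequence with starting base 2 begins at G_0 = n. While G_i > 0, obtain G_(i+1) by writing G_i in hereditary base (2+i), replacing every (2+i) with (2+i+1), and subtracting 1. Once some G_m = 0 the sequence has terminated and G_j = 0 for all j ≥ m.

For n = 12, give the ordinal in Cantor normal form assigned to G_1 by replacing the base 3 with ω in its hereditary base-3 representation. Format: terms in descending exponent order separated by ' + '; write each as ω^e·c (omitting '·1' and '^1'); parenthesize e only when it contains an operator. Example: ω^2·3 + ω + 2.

(0) 12|_2 = 2^(2 + 1) + 2^2 ↦ 3^(3 + 1) + 3^3|_3 = 108 ⇒ 107
(1) 107|_3 = 3^(3 + 1) + 2·3^2 + 2·3 + 2 ↦ 4^(4 + 1) + 2·4^2 + 2·4 + 2|_4 = 1066 ⇒ 1065

ω^(ω + 1) + ω^2·2 + ω·2 + 2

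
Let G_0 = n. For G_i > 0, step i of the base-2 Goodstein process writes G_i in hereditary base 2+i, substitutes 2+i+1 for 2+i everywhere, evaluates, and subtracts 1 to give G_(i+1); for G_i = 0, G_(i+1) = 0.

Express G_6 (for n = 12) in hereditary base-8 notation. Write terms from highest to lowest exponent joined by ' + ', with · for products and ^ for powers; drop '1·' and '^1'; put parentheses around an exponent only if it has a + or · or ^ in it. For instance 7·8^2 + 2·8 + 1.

8^(8 + 1) + 2·8^2 + 8 + 3

step 0: 12 = 2^(2 + 1) + 2^2; sub 3 for 2: 3^(3 + 1) + 3^3; = 108; G_1 = 108−1 = 107
step 1: 107 = 3^(3 + 1) + 2·3^2 + 2·3 + 2; sub 4 for 3: 4^(4 + 1) + 2·4^2 + 2·4 + 2; = 1066; G_2 = 1066−1 = 1065
step 2: 1065 = 4^(4 + 1) + 2·4^2 + 2·4 + 1; sub 5 for 4: 5^(5 + 1) + 2·5^2 + 2·5 + 1; = 15686; G_3 = 15686−1 = 15685
step 3: 15685 = 5^(5 + 1) + 2·5^2 + 2·5; sub 6 for 5: 6^(6 + 1) + 2·6^2 + 2·6; = 280020; G_4 = 280020−1 = 280019
step 4: 280019 = 6^(6 + 1) + 2·6^2 + 6 + 5; sub 7 for 6: 7^(7 + 1) + 2·7^2 + 7 + 5; = 5764911; G_5 = 5764911−1 = 5764910
step 5: 5764910 = 7^(7 + 1) + 2·7^2 + 7 + 4; sub 8 for 7: 8^(8 + 1) + 2·8^2 + 8 + 4; = 134217868; G_6 = 134217868−1 = 134217867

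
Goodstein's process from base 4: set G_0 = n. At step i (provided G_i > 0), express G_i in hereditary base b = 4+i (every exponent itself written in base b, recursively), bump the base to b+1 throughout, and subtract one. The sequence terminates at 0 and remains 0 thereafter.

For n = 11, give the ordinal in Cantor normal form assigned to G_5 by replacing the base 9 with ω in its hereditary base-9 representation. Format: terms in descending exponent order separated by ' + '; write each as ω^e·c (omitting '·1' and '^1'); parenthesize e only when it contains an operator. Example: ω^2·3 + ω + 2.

ω + 6

G_0=11  [base 4] 2·4 + 3  →[4↦5]→  2·5 + 3 = 13  −1 ⇒ G_1=12
G_1=12  [base 5] 2·5 + 2  →[5↦6]→  2·6 + 2 = 14  −1 ⇒ G_2=13
G_2=13  [base 6] 2·6 + 1  →[6↦7]→  2·7 + 1 = 15  −1 ⇒ G_3=14
G_3=14  [base 7] 2·7  →[7↦8]→  2·8 = 16  −1 ⇒ G_4=15
G_4=15  [base 8] 8 + 7  →[8↦9]→  9 + 7 = 16  −1 ⇒ G_5=15
G_5=15  [base 9] 9 + 6  →[9↦10]→  10 + 6 = 16  −1 ⇒ G_6=15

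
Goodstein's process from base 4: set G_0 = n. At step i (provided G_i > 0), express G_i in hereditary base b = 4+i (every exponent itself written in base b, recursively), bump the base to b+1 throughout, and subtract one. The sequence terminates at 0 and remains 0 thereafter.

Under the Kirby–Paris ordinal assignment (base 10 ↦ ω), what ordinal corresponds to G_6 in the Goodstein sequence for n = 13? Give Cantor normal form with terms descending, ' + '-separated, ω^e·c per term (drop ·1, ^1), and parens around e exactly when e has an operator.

i=0: 13 = 3·4 + 1 (b=4); 4→5: 3·5 + 1 = 16; 16−1 = 15
i=1: 15 = 3·5 (b=5); 5→6: 3·6 = 18; 18−1 = 17
i=2: 17 = 2·6 + 5 (b=6); 6→7: 2·7 + 5 = 19; 19−1 = 18
i=3: 18 = 2·7 + 4 (b=7); 7→8: 2·8 + 4 = 20; 20−1 = 19
i=4: 19 = 2·8 + 3 (b=8); 8→9: 2·9 + 3 = 21; 21−1 = 20
i=5: 20 = 2·9 + 2 (b=9); 9→10: 2·10 + 2 = 22; 22−1 = 21
i=6: 21 = 2·10 + 1 (b=10); 10→11: 2·11 + 1 = 23; 23−1 = 22

ω·2 + 1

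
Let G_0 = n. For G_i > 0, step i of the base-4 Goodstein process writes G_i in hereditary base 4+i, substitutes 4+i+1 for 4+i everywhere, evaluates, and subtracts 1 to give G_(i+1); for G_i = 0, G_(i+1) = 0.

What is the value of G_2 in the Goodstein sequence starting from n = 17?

35

[0] 17 ≡ 4^2 + 1 (base 4). Lift 5: 26. −1: 25.
[1] 25 ≡ 5^2 (base 5). Lift 6: 36. −1: 35.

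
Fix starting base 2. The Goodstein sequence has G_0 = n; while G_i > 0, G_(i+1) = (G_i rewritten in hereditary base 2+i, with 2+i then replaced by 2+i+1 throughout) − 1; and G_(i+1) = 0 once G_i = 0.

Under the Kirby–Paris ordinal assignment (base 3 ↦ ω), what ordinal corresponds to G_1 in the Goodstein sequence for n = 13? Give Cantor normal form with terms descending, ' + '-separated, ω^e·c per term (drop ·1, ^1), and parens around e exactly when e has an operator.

ω^(ω + 1) + ω^ω

i=0: 13 = 2^(2 + 1) + 2^2 + 1 (b=2); 2→3: 3^(3 + 1) + 3^3 + 1 = 109; 109−1 = 108
i=1: 108 = 3^(3 + 1) + 3^3 (b=3); 3→4: 4^(4 + 1) + 4^4 = 1280; 1280−1 = 1279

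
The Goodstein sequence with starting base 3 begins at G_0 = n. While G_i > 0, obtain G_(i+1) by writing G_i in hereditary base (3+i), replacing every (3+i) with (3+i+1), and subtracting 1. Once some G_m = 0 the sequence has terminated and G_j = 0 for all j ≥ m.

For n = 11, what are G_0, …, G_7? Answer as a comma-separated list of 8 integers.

base 3: 11 = 3^2 + 2; at 4: 4^2 + 2 = 18; next = 17
base 4: 17 = 4^2 + 1; at 5: 5^2 + 1 = 26; next = 25
base 5: 25 = 5^2; at 6: 6^2 = 36; next = 35
base 6: 35 = 5·6 + 5; at 7: 5·7 + 5 = 40; next = 39
base 7: 39 = 5·7 + 4; at 8: 5·8 + 4 = 44; next = 43
base 8: 43 = 5·8 + 3; at 9: 5·9 + 3 = 48; next = 47
base 9: 47 = 5·9 + 2; at 10: 5·10 + 2 = 52; next = 51

11, 17, 25, 35, 39, 43, 47, 51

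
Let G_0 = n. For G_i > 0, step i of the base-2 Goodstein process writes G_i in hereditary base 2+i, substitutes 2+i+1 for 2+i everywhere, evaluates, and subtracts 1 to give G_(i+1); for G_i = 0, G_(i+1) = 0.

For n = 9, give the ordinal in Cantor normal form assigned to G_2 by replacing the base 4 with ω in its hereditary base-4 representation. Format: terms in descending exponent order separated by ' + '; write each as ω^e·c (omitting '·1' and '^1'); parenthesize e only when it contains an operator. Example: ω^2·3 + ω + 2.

step 0: 9 = 2^(2 + 1) + 1; sub 3 for 2: 3^(3 + 1) + 1; = 82; G_1 = 82−1 = 81
step 1: 81 = 3^(3 + 1); sub 4 for 3: 4^(4 + 1); = 1024; G_2 = 1024−1 = 1023
step 2: 1023 = 3·4^4 + 3·4^3 + 3·4^2 + 3·4 + 3; sub 5 for 4: 3·5^5 + 3·5^3 + 3·5^2 + 3·5 + 3; = 9843; G_3 = 9843−1 = 9842

ω^ω·3 + ω^3·3 + ω^2·3 + ω·3 + 3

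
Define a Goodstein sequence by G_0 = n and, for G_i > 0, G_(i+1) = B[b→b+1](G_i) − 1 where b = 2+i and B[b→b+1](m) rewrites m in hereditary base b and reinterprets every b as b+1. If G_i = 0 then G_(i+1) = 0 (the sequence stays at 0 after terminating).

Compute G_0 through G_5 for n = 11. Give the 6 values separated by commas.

step 0: 11 = 2^(2 + 1) + 2 + 1; sub 3 for 2: 3^(3 + 1) + 3 + 1; = 85; G_1 = 85−1 = 84
step 1: 84 = 3^(3 + 1) + 3; sub 4 for 3: 4^(4 + 1) + 4; = 1028; G_2 = 1028−1 = 1027
step 2: 1027 = 4^(4 + 1) + 3; sub 5 for 4: 5^(5 + 1) + 3; = 15628; G_3 = 15628−1 = 15627
step 3: 15627 = 5^(5 + 1) + 2; sub 6 for 5: 6^(6 + 1) + 2; = 279938; G_4 = 279938−1 = 279937
step 4: 279937 = 6^(6 + 1) + 1; sub 7 for 6: 7^(7 + 1) + 1; = 5764802; G_5 = 5764802−1 = 5764801

11, 84, 1027, 15627, 279937, 5764801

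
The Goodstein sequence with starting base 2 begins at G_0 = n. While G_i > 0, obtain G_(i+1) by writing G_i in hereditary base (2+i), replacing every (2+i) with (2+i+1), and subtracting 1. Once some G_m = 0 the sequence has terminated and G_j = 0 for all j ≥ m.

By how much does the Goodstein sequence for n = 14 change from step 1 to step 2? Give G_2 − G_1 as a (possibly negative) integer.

[0] 14 ≡ 2^(2 + 1) + 2^2 + 2 (base 2). Lift 3: 111. −1: 110.
[1] 110 ≡ 3^(3 + 1) + 3^3 + 2 (base 3). Lift 4: 1282. −1: 1281.

1171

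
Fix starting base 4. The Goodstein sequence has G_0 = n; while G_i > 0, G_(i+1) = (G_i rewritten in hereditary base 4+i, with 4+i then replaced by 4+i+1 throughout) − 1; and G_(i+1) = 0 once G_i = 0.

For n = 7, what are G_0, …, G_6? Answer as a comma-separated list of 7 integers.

base 4: 7 = 4 + 3; at 5: 5 + 3 = 8; next = 7
base 5: 7 = 5 + 2; at 6: 6 + 2 = 8; next = 7
base 6: 7 = 6 + 1; at 7: 7 + 1 = 8; next = 7
base 7: 7 = 7; at 8: 8 = 8; next = 7
base 8: 7 = 7; at 9: 7 = 7; next = 6
base 9: 6 = 6; at 10: 6 = 6; next = 5

7, 7, 7, 7, 7, 6, 5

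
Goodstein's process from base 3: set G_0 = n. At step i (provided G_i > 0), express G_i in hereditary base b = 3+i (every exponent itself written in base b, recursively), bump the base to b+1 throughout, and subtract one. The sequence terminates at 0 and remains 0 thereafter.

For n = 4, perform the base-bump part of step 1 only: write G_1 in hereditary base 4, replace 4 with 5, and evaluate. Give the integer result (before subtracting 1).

5

(0) 4|_3 = 3 + 1 ↦ 4 + 1|_4 = 5 ⇒ 4
(1) 4|_4 = 4 ↦ 5|_5 = 5 ⇒ 4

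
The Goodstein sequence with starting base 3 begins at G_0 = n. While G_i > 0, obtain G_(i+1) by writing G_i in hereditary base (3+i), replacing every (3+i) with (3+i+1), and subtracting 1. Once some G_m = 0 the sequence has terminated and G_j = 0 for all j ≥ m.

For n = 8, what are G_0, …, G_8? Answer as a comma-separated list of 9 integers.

8, 9, 10, 11, 11, 11, 11, 11, 11

(0) 8|_3 = 2·3 + 2 ↦ 2·4 + 2|_4 = 10 ⇒ 9
(1) 9|_4 = 2·4 + 1 ↦ 2·5 + 1|_5 = 11 ⇒ 10
(2) 10|_5 = 2·5 ↦ 2·6|_6 = 12 ⇒ 11
(3) 11|_6 = 6 + 5 ↦ 7 + 5|_7 = 12 ⇒ 11
(4) 11|_7 = 7 + 4 ↦ 8 + 4|_8 = 12 ⇒ 11
(5) 11|_8 = 8 + 3 ↦ 9 + 3|_9 = 12 ⇒ 11
(6) 11|_9 = 9 + 2 ↦ 10 + 2|_10 = 12 ⇒ 11
(7) 11|_10 = 10 + 1 ↦ 11 + 1|_11 = 12 ⇒ 11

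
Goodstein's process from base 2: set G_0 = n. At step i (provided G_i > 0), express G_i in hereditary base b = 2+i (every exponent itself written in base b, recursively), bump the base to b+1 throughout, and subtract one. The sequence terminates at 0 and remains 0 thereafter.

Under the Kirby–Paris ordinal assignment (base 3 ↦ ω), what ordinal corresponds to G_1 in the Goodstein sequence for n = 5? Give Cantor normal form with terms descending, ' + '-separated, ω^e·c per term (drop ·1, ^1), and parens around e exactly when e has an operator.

ω^ω

5 —HB2→ 2^2 + 1 —bump→ 3^3 + 1 = 28 —(−1)→ 27
27 —HB3→ 3^3 —bump→ 4^4 = 256 —(−1)→ 255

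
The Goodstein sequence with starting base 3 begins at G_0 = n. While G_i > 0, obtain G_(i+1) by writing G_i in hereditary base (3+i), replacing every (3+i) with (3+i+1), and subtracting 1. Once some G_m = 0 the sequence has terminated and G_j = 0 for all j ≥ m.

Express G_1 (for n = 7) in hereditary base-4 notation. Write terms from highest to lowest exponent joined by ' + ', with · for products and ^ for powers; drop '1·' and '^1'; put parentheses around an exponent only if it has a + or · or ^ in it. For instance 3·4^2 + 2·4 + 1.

G_0 = 7. HB_3(7) = 2·3 + 1. Bump = 9. G_1 = 8.
G_1 = 8. HB_4(8) = 2·4. Bump = 10. G_2 = 9.

2·4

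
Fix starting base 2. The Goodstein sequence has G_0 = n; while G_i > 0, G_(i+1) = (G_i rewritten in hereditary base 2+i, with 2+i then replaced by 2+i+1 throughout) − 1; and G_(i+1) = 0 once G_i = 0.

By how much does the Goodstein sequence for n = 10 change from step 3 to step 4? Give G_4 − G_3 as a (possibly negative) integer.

264310

G_0=10  [base 2] 2^(2 + 1) + 2  →[2↦3]→  3^(3 + 1) + 3 = 84  −1 ⇒ G_1=83
G_1=83  [base 3] 3^(3 + 1) + 2  →[3↦4]→  4^(4 + 1) + 2 = 1026  −1 ⇒ G_2=1025
G_2=1025  [base 4] 4^(4 + 1) + 1  →[4↦5]→  5^(5 + 1) + 1 = 15626  −1 ⇒ G_3=15625
G_3=15625  [base 5] 5^(5 + 1)  →[5↦6]→  6^(6 + 1) = 279936  −1 ⇒ G_4=279935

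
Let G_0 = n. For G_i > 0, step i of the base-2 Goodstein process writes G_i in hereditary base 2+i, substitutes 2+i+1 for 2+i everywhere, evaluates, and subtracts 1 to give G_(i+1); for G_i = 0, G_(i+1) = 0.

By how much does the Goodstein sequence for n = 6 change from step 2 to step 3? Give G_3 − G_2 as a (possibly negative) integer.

G_0 = 6. HB_2(6) = 2^2 + 2. Bump = 30. G_1 = 29.
G_1 = 29. HB_3(29) = 3^3 + 2. Bump = 258. G_2 = 257.
G_2 = 257. HB_4(257) = 4^4 + 1. Bump = 3126. G_3 = 3125.

2868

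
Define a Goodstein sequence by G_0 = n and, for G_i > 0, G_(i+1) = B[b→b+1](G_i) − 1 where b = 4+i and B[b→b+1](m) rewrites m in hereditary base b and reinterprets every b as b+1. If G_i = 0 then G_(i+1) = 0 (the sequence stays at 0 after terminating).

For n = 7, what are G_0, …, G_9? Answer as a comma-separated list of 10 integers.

G_0=7  [base 4] 4 + 3  →[4↦5]→  5 + 3 = 8  −1 ⇒ G_1=7
G_1=7  [base 5] 5 + 2  →[5↦6]→  6 + 2 = 8  −1 ⇒ G_2=7
G_2=7  [base 6] 6 + 1  →[6↦7]→  7 + 1 = 8  −1 ⇒ G_3=7
G_3=7  [base 7] 7  →[7↦8]→  8 = 8  −1 ⇒ G_4=7
G_4=7  [base 8] 7  →[8↦9]→  7 = 7  −1 ⇒ G_5=6
G_5=6  [base 9] 6  →[9↦10]→  6 = 6  −1 ⇒ G_6=5
G_6=5  [base 10] 5  →[10↦11]→  5 = 5  −1 ⇒ G_7=4
G_7=4  [base 11] 4  →[11↦12]→  4 = 4  −1 ⇒ G_8=3
G_8=3  [base 12] 3  →[12↦13]→  3 = 3  −1 ⇒ G_9=2

7, 7, 7, 7, 7, 6, 5, 4, 3, 2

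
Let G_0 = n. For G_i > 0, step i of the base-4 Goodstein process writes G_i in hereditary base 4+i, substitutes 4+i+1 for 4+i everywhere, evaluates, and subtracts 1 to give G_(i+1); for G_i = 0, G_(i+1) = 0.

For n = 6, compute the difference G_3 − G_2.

0

base 4: 6 = 4 + 2; at 5: 5 + 2 = 7; next = 6
base 5: 6 = 5 + 1; at 6: 6 + 1 = 7; next = 6
base 6: 6 = 6; at 7: 7 = 7; next = 6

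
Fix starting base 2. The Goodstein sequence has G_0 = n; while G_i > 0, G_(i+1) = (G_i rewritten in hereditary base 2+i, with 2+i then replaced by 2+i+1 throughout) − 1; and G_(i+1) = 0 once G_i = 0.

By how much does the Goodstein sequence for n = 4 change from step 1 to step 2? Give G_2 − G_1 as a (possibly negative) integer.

15

4 —HB2→ 2^2 —bump→ 3^3 = 27 —(−1)→ 26
26 —HB3→ 2·3^2 + 2·3 + 2 —bump→ 2·4^2 + 2·4 + 2 = 42 —(−1)→ 41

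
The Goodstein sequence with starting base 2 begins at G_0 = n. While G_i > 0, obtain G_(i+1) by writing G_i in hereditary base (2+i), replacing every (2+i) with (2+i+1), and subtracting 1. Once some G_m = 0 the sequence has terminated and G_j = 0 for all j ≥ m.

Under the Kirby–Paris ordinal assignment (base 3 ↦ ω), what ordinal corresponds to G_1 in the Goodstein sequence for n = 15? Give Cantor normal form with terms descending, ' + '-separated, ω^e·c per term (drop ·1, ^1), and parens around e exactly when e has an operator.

i=0: 15 = 2^(2 + 1) + 2^2 + 2 + 1 (b=2); 2→3: 3^(3 + 1) + 3^3 + 3 + 1 = 112; 112−1 = 111
i=1: 111 = 3^(3 + 1) + 3^3 + 3 (b=3); 3→4: 4^(4 + 1) + 4^4 + 4 = 1284; 1284−1 = 1283

ω^(ω + 1) + ω^ω + ω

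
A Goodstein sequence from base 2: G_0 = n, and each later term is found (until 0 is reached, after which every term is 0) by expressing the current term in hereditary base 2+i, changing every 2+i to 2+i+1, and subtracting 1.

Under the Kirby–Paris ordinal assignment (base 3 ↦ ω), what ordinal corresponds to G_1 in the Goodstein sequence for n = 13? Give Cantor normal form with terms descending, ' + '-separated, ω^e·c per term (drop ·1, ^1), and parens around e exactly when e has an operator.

ω^(ω + 1) + ω^ω

(0) 13|_2 = 2^(2 + 1) + 2^2 + 1 ↦ 3^(3 + 1) + 3^3 + 1|_3 = 109 ⇒ 108
(1) 108|_3 = 3^(3 + 1) + 3^3 ↦ 4^(4 + 1) + 4^4|_4 = 1280 ⇒ 1279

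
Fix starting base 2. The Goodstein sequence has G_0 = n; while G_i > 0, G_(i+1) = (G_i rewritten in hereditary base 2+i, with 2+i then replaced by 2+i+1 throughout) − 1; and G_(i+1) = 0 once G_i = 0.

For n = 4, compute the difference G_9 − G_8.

base 2: 4 = 2^2; at 3: 3^3 = 27; next = 26
base 3: 26 = 2·3^2 + 2·3 + 2; at 4: 2·4^2 + 2·4 + 2 = 42; next = 41
base 4: 41 = 2·4^2 + 2·4 + 1; at 5: 2·5^2 + 2·5 + 1 = 61; next = 60
base 5: 60 = 2·5^2 + 2·5; at 6: 2·6^2 + 2·6 = 84; next = 83
base 6: 83 = 2·6^2 + 6 + 5; at 7: 2·7^2 + 7 + 5 = 110; next = 109
base 7: 109 = 2·7^2 + 7 + 4; at 8: 2·8^2 + 8 + 4 = 140; next = 139
base 8: 139 = 2·8^2 + 8 + 3; at 9: 2·9^2 + 9 + 3 = 174; next = 173
base 9: 173 = 2·9^2 + 9 + 2; at 10: 2·10^2 + 10 + 2 = 212; next = 211
base 10: 211 = 2·10^2 + 10 + 1; at 11: 2·11^2 + 11 + 1 = 254; next = 253

42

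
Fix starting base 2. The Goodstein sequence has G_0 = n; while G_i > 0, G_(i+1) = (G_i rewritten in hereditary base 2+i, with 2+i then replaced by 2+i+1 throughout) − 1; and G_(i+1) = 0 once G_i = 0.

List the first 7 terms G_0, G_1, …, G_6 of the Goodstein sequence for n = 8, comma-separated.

(0) 8|_2 = 2^(2 + 1) ↦ 3^(3 + 1)|_3 = 81 ⇒ 80
(1) 80|_3 = 2·3^3 + 2·3^2 + 2·3 + 2 ↦ 2·4^4 + 2·4^2 + 2·4 + 2|_4 = 554 ⇒ 553
(2) 553|_4 = 2·4^4 + 2·4^2 + 2·4 + 1 ↦ 2·5^5 + 2·5^2 + 2·5 + 1|_5 = 6311 ⇒ 6310
(3) 6310|_5 = 2·5^5 + 2·5^2 + 2·5 ↦ 2·6^6 + 2·6^2 + 2·6|_6 = 93396 ⇒ 93395
(4) 93395|_6 = 2·6^6 + 2·6^2 + 6 + 5 ↦ 2·7^7 + 2·7^2 + 7 + 5|_7 = 1647196 ⇒ 1647195
(5) 1647195|_7 = 2·7^7 + 2·7^2 + 7 + 4 ↦ 2·8^8 + 2·8^2 + 8 + 4|_8 = 33554572 ⇒ 33554571

8, 80, 553, 6310, 93395, 1647195, 33554571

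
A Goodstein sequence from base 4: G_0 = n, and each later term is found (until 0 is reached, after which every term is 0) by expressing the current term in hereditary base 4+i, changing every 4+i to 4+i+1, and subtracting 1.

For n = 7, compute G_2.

7

[0] 7 ≡ 4 + 3 (base 4). Lift 5: 8. −1: 7.
[1] 7 ≡ 5 + 2 (base 5). Lift 6: 8. −1: 7.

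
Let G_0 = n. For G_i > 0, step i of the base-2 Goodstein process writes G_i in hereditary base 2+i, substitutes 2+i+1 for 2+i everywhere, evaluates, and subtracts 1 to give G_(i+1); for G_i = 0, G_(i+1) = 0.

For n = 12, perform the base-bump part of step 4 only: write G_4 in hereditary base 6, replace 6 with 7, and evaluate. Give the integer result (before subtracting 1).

5764911

G_0=12  [base 2] 2^(2 + 1) + 2^2  →[2↦3]→  3^(3 + 1) + 3^3 = 108  −1 ⇒ G_1=107
G_1=107  [base 3] 3^(3 + 1) + 2·3^2 + 2·3 + 2  →[3↦4]→  4^(4 + 1) + 2·4^2 + 2·4 + 2 = 1066  −1 ⇒ G_2=1065
G_2=1065  [base 4] 4^(4 + 1) + 2·4^2 + 2·4 + 1  →[4↦5]→  5^(5 + 1) + 2·5^2 + 2·5 + 1 = 15686  −1 ⇒ G_3=15685
G_3=15685  [base 5] 5^(5 + 1) + 2·5^2 + 2·5  →[5↦6]→  6^(6 + 1) + 2·6^2 + 2·6 = 280020  −1 ⇒ G_4=280019
G_4=280019  [base 6] 6^(6 + 1) + 2·6^2 + 6 + 5  →[6↦7]→  7^(7 + 1) + 2·7^2 + 7 + 5 = 5764911  −1 ⇒ G_5=5764910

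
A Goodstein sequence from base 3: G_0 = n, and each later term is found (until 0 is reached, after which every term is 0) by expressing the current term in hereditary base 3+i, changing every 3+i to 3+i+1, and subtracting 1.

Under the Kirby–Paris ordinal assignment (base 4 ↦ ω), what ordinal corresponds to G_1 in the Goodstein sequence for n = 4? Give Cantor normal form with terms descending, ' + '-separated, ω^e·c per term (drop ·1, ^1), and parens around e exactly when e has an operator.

step 0: 4 = 3 + 1; sub 4 for 3: 4 + 1; = 5; G_1 = 5−1 = 4
step 1: 4 = 4; sub 5 for 4: 5; = 5; G_2 = 5−1 = 4

ω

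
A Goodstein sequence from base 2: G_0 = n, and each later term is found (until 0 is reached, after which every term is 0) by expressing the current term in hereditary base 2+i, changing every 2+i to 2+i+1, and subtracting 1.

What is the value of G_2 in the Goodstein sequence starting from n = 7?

259

step 0: 7 = 2^2 + 2 + 1; sub 3 for 2: 3^3 + 3 + 1; = 31; G_1 = 31−1 = 30
step 1: 30 = 3^3 + 3; sub 4 for 3: 4^4 + 4; = 260; G_2 = 260−1 = 259
step 2: 259 = 4^4 + 3; sub 5 for 4: 5^5 + 3; = 3128; G_3 = 3128−1 = 3127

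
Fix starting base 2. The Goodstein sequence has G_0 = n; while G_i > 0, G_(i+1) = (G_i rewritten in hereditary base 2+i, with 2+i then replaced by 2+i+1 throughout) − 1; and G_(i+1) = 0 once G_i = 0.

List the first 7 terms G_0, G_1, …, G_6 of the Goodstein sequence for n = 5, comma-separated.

base 2: 5 = 2^2 + 1; at 3: 3^3 + 1 = 28; next = 27
base 3: 27 = 3^3; at 4: 4^4 = 256; next = 255
base 4: 255 = 3·4^3 + 3·4^2 + 3·4 + 3; at 5: 3·5^3 + 3·5^2 + 3·5 + 3 = 468; next = 467
base 5: 467 = 3·5^3 + 3·5^2 + 3·5 + 2; at 6: 3·6^3 + 3·6^2 + 3·6 + 2 = 776; next = 775
base 6: 775 = 3·6^3 + 3·6^2 + 3·6 + 1; at 7: 3·7^3 + 3·7^2 + 3·7 + 1 = 1198; next = 1197
base 7: 1197 = 3·7^3 + 3·7^2 + 3·7; at 8: 3·8^3 + 3·8^2 + 3·8 = 1752; next = 1751

5, 27, 255, 467, 775, 1197, 1751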